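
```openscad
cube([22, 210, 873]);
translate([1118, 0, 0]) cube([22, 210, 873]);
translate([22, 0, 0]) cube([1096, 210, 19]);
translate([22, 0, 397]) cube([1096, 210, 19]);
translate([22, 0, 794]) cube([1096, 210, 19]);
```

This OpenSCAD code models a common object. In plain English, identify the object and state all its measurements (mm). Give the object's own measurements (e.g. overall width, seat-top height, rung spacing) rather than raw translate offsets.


An open bookshelf. Two side panels, each 22 mm thick, 210 mm deep and 873 mm tall, stand 1140 mm apart (outside-to-outside). Between them sit 3 shelves, each 19 mm thick and 210 mm deep, spanning the full gap between the sides. The bottom shelf rests on the floor (its underside at z = 0) and the clear gap between one shelf's top and the next shelf's underside is 378 mm.


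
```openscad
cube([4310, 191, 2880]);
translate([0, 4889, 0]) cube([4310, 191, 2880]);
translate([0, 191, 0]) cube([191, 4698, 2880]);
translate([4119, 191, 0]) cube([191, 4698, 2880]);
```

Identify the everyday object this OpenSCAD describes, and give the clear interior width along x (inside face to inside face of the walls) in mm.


A house (or room) frame. The interior width is 3928 mm.

Four 2880 mm walls enclosing a rectangle with no floor or roof — a room or house frame. Outside width is 4310 mm and wall thickness is 191 mm, so the interior width is 4310 − 2 × 191 = 3928 mm.


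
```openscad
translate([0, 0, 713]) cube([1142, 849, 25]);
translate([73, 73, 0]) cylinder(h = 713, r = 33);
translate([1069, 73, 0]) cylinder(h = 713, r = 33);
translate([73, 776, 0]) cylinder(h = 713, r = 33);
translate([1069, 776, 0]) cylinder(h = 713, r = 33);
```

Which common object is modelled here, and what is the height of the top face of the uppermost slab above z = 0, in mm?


A table. The table height is 738 mm.

A 1142×849×25 slab sits at z = 713 on four Ø66 mm round legs — a table. The top surface is at 713 + 25 = 738 mm.


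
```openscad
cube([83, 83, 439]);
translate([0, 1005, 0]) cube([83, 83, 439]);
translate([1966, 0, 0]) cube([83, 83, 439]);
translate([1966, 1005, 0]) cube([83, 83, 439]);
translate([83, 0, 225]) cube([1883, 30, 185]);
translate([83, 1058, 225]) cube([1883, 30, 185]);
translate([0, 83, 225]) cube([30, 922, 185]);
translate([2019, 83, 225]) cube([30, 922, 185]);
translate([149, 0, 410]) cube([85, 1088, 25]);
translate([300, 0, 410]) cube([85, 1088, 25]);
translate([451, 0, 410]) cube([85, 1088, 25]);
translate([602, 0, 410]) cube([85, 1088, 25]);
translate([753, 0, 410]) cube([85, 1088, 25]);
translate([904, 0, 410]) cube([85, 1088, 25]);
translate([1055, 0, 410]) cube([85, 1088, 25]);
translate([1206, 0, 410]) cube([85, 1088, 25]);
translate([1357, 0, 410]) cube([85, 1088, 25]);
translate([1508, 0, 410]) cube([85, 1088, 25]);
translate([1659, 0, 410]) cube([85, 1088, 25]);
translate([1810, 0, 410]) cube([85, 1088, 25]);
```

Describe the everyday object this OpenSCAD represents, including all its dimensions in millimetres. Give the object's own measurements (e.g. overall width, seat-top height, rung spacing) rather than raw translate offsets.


A bed frame 2049 mm long (x) by 1088 mm wide (y). Four 83×83 mm corner posts, 439 mm tall, at the corners of the footprint. Four rails of 30 mm thickness and 185 mm height run between adjacent posts with their undersides at z = 225 mm, their outer faces flush with the outside of the frame (the two x-running rails run between the posts' inner faces; the two y-running rails run between the posts' inner faces). 12 slats, each 85 mm wide (x) and 25 mm thick, lie across the top of the two x-running rails, running the full 1088 mm width of the frame in y; along x they sit between the end posts with a 66 mm gap after the −x posts and between neighbouring slats, leaving 71 mm before the +x posts.


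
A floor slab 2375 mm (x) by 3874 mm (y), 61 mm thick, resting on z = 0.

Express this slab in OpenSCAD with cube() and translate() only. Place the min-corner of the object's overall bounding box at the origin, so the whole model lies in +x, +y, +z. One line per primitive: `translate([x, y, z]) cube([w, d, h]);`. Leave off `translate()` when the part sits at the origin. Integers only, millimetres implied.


cube([2375, 3874, 61]);


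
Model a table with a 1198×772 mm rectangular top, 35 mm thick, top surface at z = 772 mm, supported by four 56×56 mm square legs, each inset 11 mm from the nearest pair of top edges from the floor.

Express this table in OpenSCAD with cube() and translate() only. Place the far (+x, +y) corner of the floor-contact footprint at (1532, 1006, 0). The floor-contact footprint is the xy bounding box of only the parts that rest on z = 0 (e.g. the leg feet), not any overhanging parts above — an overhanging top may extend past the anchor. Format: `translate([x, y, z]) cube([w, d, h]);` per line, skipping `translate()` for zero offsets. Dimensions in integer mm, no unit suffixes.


translate([345, 245, 737]) cube([1198, 772, 35]);
translate([356, 256, 0]) cube([56, 56, 737]);
translate([1476, 256, 0]) cube([56, 56, 737]);
translate([356, 950, 0]) cube([56, 56, 737]);
translate([1476, 950, 0]) cube([56, 56, 737]);


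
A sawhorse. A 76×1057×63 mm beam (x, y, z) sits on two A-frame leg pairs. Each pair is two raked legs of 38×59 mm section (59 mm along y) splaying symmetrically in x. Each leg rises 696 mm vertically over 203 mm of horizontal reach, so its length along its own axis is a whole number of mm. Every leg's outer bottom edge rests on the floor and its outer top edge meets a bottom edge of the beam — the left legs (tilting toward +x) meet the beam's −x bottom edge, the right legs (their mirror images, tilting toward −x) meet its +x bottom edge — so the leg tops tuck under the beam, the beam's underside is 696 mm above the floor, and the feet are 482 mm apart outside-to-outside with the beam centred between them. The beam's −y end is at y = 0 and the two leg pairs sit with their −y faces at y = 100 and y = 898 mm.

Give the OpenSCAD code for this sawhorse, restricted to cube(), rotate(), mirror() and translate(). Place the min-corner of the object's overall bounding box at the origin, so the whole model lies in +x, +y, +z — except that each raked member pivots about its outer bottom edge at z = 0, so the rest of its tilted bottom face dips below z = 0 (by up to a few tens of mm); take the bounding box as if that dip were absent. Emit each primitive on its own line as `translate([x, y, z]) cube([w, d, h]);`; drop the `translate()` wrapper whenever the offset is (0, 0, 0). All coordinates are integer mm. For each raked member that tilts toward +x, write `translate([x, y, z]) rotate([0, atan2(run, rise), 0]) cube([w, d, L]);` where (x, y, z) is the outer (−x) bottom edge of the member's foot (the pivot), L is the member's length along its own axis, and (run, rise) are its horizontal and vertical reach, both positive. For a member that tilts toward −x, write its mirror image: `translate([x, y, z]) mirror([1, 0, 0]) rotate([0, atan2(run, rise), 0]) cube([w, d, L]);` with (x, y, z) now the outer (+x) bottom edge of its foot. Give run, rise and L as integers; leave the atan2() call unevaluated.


translate([203, 0, 696]) cube([76, 1057, 63]);
translate([0, 100, 0]) rotate([0, atan2(203, 696), 0]) cube([38, 59, 725]);
translate([482, 100, 0]) mirror([1, 0, 0]) rotate([0, atan2(203, 696), 0]) cube([38, 59, 725]);
translate([0, 898, 0]) rotate([0, atan2(203, 696), 0]) cube([38, 59, 725]);
translate([482, 898, 0]) mirror([1, 0, 0]) rotate([0, atan2(203, 696), 0]) cube([38, 59, 725]);


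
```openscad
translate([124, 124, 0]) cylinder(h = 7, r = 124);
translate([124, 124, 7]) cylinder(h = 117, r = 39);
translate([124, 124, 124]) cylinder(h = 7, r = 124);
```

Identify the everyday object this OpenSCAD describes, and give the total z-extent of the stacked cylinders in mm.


A spool. The overall height is 131 mm.

Three coaxial cylinders, large–small–large — a spool. Two 7 mm flanges and a 117 mm core give 7 + 117 + 7 = 131 mm.


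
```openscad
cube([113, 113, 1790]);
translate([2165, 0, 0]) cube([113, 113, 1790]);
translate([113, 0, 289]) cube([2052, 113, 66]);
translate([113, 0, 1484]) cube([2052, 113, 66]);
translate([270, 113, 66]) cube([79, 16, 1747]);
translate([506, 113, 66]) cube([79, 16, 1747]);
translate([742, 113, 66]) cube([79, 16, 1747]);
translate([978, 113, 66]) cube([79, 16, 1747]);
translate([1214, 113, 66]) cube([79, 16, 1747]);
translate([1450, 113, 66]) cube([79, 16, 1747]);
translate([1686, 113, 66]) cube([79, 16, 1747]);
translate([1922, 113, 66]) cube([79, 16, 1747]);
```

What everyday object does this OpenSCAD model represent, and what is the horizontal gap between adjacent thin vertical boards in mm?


A fence section. The picket gap is 157 mm.

Two posts, two rails, 8 pickets — a fence section. Span 2052 mm holds 8 pickets of 79 mm with 9 equal gaps: ⌊(2052 − 8·79) / 9⌋ = 157 mm.


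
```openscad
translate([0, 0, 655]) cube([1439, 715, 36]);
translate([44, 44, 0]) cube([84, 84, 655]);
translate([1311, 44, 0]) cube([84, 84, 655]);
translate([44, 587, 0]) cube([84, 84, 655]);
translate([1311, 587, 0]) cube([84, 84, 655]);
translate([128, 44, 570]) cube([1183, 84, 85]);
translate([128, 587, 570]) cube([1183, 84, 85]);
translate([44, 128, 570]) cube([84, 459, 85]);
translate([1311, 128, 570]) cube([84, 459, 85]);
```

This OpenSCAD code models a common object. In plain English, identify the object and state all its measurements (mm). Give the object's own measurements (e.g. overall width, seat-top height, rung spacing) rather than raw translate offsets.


A table: top 1439 mm (x) × 715 mm (y), 36 mm thick, upper face at z = 691 mm, on four 84×84 mm square legs, each inset 44 mm from the nearest pair of top edges from z = 0 to the bottom of the top. Four apron rails, 84 mm thick and 85 mm tall, run between adjacent legs with their top edges flush with the underside of the top and their outer faces flush with the legs' outer faces.


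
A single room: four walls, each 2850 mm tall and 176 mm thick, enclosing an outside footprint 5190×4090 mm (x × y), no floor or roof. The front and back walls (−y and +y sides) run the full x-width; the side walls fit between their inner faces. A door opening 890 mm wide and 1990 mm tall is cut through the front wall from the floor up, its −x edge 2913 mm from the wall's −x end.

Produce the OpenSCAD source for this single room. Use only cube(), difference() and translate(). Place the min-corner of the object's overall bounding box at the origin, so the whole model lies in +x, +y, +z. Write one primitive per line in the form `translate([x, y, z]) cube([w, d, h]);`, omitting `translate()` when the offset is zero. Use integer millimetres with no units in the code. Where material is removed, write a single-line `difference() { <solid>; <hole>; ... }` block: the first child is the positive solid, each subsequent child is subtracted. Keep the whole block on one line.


difference() { cube([5190, 176, 2850]); translate([2913, 0, 0]) cube([890, 176, 1990]); }
translate([0, 3914, 0]) cube([5190, 176, 2850]);
translate([0, 176, 0]) cube([176, 3738, 2850]);
translate([5014, 176, 0]) cube([176, 3738, 2850]);


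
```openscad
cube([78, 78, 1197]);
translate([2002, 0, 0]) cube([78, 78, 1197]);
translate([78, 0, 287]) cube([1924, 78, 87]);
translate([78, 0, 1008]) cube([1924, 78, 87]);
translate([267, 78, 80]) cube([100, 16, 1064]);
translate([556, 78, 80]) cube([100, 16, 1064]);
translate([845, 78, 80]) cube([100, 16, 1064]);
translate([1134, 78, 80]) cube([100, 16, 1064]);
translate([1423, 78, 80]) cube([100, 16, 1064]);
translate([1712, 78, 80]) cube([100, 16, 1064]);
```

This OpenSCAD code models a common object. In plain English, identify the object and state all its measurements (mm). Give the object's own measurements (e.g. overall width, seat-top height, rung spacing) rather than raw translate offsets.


A fence section. Two 78×78 mm posts, 1197 mm tall, stand on the floor with a clear span of 1924 mm between their inner faces. Two horizontal rails of 78×87 mm section span the gap between the posts with their undersides at z = 287 mm and z = 1008 mm, flush with the posts' −y face. 6 pickets, each 100 mm wide, 16 mm thick and 1064 mm tall, are fixed to the +y face of the rails with their bottoms at z = 80 mm, spaced across the span with a 189 mm gap after the −x post and between neighbouring pickets, with 190 mm left before the +x post.


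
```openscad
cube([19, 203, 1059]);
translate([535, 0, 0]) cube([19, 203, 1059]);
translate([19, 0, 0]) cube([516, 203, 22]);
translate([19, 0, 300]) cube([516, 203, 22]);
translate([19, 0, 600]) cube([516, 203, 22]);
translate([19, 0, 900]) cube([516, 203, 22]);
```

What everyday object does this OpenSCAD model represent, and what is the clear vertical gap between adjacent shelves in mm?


A bookshelf. The clear shelf gap is 278 mm.

Two tall side panels with 4 horizontal boards between them — a bookshelf. The first two shelf undersides are at z = 0 and z = 300; with shelf thickness 22, the clear gap is 300 − 0 − 22 = 278 mm.


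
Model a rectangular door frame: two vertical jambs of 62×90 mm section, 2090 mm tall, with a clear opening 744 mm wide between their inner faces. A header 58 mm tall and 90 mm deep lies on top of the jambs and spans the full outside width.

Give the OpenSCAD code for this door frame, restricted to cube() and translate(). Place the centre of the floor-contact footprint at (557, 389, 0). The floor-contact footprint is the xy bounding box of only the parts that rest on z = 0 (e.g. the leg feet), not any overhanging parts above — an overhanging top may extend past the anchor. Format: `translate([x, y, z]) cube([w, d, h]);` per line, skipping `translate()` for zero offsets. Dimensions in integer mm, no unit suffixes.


translate([123, 344, 0]) cube([62, 90, 2090]);
translate([929, 344, 0]) cube([62, 90, 2090]);
translate([123, 344, 2090]) cube([868, 90, 58]);


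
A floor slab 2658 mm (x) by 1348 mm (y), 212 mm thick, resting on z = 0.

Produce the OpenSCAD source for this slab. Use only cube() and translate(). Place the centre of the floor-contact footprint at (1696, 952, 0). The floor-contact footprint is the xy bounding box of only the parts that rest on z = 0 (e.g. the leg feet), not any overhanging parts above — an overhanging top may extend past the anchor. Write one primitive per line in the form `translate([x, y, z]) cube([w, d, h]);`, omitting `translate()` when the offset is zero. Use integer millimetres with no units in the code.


translate([367, 278, 0]) cube([2658, 1348, 212]);


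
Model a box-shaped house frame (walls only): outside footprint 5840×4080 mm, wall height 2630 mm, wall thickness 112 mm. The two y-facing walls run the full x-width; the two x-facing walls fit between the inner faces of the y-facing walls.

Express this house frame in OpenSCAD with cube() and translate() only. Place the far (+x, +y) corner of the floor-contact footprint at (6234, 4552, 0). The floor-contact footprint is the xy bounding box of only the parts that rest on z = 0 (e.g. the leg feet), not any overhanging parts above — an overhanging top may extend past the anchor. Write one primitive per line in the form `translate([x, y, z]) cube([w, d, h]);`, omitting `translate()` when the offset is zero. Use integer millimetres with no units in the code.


translate([394, 472, 0]) cube([5840, 112, 2630]);
translate([394, 4440, 0]) cube([5840, 112, 2630]);
translate([394, 584, 0]) cube([112, 3856, 2630]);
translate([6122, 584, 0]) cube([112, 3856, 2630]);


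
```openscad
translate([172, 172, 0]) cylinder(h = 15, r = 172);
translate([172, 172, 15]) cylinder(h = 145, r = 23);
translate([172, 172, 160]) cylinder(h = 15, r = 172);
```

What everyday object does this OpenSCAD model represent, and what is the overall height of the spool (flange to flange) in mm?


A spool. The overall height is 175 mm.

Three coaxial cylinders, large–small–large — a spool. Two 15 mm flanges and a 145 mm core give 15 + 145 + 15 = 175 mm.


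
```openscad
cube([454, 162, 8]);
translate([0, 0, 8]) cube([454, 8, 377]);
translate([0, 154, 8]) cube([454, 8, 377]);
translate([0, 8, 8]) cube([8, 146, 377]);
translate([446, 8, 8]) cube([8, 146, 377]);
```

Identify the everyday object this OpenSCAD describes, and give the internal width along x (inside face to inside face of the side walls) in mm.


An open box. The internal width is 438 mm.

A 454×162 base slab with four walls standing on it — an open box. The base is 454 mm wide and the walls are 8 mm thick, so the internal width is 454 − 2 × 8 = 438 mm.


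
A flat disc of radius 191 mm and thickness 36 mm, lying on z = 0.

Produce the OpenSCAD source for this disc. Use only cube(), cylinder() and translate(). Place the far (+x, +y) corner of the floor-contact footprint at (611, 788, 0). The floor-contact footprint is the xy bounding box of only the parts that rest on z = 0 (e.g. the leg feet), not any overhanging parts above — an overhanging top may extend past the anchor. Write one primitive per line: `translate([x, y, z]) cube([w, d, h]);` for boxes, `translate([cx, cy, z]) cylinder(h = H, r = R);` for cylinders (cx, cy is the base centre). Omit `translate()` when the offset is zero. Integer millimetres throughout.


translate([420, 597, 0]) cylinder(h = 36, r = 191);


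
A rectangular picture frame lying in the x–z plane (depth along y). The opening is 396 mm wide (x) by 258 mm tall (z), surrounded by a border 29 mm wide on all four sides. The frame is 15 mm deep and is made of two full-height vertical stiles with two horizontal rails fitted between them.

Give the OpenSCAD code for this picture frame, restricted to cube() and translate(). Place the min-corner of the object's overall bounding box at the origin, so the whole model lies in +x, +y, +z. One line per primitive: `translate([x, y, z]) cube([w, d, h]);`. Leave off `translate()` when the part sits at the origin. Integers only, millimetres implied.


cube([29, 15, 316]);
translate([425, 0, 0]) cube([29, 15, 316]);
translate([29, 0, 0]) cube([396, 15, 29]);
translate([29, 0, 287]) cube([396, 15, 29]);


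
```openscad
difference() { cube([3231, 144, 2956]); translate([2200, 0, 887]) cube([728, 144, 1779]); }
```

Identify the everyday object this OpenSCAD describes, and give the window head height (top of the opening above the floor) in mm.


A wall with a window opening. The window head height is 2666 mm.

A wall with a rectangular opening subtracted — a window. Sill at z = 887, opening 1779 mm tall, so the head is at 887 + 1779 = 2666 mm.


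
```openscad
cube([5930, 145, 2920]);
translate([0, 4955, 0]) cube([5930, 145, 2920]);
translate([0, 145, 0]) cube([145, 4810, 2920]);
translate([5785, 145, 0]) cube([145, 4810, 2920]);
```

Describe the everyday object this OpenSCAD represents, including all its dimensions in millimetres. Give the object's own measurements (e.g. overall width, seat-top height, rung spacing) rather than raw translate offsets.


The wall frame of a small rectangular building: four walls, each 2920 mm tall and 145 mm thick, enclosing a footprint 5930 mm (x) by 5100 mm (y) outside-to-outside, with no floor or roof. The front and back walls (the −y and +y sides) span the full width; the two side walls fit between them.


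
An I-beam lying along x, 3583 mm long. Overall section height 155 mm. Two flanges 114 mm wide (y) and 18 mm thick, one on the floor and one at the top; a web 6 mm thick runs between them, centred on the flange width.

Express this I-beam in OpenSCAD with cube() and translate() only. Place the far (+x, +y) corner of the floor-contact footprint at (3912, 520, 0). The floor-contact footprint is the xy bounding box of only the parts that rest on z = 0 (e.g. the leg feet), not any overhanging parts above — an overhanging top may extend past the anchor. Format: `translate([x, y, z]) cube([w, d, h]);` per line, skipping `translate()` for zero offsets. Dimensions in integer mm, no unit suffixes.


translate([329, 406, 0]) cube([3583, 114, 18]);
translate([329, 460, 18]) cube([3583, 6, 119]);
translate([329, 406, 137]) cube([3583, 114, 18]);


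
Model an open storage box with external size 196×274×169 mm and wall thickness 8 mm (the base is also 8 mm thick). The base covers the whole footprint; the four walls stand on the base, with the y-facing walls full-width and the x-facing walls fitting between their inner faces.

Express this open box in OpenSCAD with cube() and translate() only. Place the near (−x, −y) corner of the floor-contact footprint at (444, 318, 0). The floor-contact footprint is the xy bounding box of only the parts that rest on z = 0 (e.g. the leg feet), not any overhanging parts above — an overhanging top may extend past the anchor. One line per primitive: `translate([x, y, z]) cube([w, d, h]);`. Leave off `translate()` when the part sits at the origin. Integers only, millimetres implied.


translate([444, 318, 0]) cube([196, 274, 8]);
translate([444, 318, 8]) cube([196, 8, 161]);
translate([444, 584, 8]) cube([196, 8, 161]);
translate([444, 326, 8]) cube([8, 258, 161]);
translate([632, 326, 8]) cube([8, 258, 161]);


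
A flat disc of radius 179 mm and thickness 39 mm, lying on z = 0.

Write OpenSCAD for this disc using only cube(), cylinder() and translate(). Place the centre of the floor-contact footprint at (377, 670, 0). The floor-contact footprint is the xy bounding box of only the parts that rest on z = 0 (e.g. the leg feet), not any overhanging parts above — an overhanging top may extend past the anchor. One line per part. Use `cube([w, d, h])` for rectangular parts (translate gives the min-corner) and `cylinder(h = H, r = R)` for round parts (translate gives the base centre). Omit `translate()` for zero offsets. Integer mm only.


translate([377, 670, 0]) cylinder(h = 39, r = 179);


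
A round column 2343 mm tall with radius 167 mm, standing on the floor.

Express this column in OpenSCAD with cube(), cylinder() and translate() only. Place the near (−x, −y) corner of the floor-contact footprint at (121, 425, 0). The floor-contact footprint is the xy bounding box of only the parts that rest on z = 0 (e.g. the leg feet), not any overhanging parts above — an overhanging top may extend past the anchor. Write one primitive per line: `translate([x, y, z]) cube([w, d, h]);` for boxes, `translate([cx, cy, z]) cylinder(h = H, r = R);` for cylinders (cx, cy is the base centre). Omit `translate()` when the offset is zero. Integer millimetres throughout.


translate([288, 592, 0]) cylinder(h = 2343, r = 167);


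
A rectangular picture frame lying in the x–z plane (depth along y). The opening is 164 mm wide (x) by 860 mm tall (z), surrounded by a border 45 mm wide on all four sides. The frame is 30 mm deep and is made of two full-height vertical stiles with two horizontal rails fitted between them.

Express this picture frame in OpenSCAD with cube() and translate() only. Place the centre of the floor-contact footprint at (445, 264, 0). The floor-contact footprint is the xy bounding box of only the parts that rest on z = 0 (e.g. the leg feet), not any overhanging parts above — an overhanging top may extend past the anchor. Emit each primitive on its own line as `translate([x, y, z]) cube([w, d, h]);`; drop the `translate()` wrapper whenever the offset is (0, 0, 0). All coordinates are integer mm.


translate([318, 249, 0]) cube([45, 30, 950]);
translate([527, 249, 0]) cube([45, 30, 950]);
translate([363, 249, 0]) cube([164, 30, 45]);
translate([363, 249, 905]) cube([164, 30, 45]);


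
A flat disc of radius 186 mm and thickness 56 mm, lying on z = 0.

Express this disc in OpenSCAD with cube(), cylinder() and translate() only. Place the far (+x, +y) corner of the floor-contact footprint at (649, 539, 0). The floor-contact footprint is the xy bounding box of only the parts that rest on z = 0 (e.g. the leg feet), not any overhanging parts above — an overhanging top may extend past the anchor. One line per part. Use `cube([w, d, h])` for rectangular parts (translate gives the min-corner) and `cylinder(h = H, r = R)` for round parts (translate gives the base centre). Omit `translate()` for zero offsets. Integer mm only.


translate([463, 353, 0]) cylinder(h = 56, r = 186);


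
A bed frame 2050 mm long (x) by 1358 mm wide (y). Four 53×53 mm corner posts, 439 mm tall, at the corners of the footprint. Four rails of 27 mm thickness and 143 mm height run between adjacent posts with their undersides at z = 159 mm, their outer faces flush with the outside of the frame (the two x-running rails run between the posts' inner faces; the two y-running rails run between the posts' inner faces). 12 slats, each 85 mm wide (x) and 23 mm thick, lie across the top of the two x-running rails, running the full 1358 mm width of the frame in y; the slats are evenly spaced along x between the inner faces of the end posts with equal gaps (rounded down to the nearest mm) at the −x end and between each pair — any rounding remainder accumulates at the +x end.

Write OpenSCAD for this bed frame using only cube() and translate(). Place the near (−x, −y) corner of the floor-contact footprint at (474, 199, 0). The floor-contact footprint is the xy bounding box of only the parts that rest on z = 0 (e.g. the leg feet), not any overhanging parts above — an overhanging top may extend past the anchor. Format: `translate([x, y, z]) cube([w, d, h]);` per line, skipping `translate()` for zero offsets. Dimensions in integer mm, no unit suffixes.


translate([474, 199, 0]) cube([53, 53, 439]);
translate([474, 1504, 0]) cube([53, 53, 439]);
translate([2471, 199, 0]) cube([53, 53, 439]);
translate([2471, 1504, 0]) cube([53, 53, 439]);
translate([527, 199, 159]) cube([1944, 27, 143]);
translate([527, 1530, 159]) cube([1944, 27, 143]);
translate([474, 252, 159]) cube([27, 1252, 143]);
translate([2497, 252, 159]) cube([27, 1252, 143]);
translate([598, 199, 302]) cube([85, 1358, 23]);
translate([754, 199, 302]) cube([85, 1358, 23]);
translate([910, 199, 302]) cube([85, 1358, 23]);
translate([1066, 199, 302]) cube([85, 1358, 23]);
translate([1222, 199, 302]) cube([85, 1358, 23]);
translate([1378, 199, 302]) cube([85, 1358, 23]);
translate([1534, 199, 302]) cube([85, 1358, 23]);
translate([1690, 199, 302]) cube([85, 1358, 23]);
translate([1846, 199, 302]) cube([85, 1358, 23]);
translate([2002, 199, 302]) cube([85, 1358, 23]);
translate([2158, 199, 302]) cube([85, 1358, 23]);
translate([2314, 199, 302]) cube([85, 1358, 23]);


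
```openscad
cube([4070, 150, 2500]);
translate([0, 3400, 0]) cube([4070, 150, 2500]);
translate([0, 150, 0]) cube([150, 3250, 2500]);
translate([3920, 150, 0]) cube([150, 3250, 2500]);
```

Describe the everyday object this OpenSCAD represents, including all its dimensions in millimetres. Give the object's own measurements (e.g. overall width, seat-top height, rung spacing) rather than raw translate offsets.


The wall frame of a small rectangular building: four walls, each 2500 mm tall and 150 mm thick, enclosing a footprint 4070 mm (x) by 3550 mm (y) outside-to-outside, with no floor or roof. The front and back walls (the −y and +y sides) span the full width; the two side walls fit between them.


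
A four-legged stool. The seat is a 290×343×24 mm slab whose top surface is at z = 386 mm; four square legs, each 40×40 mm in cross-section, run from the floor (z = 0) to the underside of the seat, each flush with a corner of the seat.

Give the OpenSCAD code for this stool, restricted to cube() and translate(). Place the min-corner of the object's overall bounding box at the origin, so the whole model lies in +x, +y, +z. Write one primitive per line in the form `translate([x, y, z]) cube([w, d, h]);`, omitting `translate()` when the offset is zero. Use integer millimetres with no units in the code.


translate([0, 0, 362]) cube([290, 343, 24]);
cube([40, 40, 362]);
translate([250, 0, 0]) cube([40, 40, 362]);
translate([0, 303, 0]) cube([40, 40, 362]);
translate([250, 303, 0]) cube([40, 40, 362]);


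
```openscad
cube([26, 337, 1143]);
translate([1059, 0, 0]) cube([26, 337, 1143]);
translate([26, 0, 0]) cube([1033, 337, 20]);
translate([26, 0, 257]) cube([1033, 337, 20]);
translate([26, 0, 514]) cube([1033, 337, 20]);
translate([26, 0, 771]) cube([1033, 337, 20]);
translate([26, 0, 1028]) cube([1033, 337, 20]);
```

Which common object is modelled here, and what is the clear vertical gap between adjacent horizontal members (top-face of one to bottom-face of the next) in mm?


A bookshelf. The clear shelf gap is 237 mm.

Two tall side panels with 5 horizontal boards between them — a bookshelf. The first two shelf undersides are at z = 0 and z = 257; with shelf thickness 20, the clear gap is 257 − 0 − 20 = 237 mm.


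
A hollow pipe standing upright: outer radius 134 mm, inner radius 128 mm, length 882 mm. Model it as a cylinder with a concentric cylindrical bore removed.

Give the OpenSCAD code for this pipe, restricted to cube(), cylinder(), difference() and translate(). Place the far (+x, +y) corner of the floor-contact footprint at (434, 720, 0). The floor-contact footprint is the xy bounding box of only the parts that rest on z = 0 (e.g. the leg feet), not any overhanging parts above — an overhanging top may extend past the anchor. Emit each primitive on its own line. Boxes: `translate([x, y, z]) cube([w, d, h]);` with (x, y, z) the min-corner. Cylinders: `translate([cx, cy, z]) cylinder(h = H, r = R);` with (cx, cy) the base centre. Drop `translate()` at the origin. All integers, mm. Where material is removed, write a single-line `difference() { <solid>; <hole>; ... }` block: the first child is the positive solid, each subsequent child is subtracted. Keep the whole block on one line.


difference() { translate([300, 586, 0]) cylinder(h = 882, r = 134); translate([300, 586, 0]) cylinder(h = 882, r = 128); }


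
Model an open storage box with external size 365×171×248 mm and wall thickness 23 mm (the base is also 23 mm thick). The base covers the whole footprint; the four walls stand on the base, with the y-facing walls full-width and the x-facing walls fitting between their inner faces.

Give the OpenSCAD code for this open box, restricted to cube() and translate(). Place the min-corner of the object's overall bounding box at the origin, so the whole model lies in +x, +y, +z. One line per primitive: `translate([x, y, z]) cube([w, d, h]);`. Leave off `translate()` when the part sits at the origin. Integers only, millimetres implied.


cube([365, 171, 23]);
translate([0, 0, 23]) cube([365, 23, 225]);
translate([0, 148, 23]) cube([365, 23, 225]);
translate([0, 23, 23]) cube([23, 125, 225]);
translate([342, 23, 23]) cube([23, 125, 225]);


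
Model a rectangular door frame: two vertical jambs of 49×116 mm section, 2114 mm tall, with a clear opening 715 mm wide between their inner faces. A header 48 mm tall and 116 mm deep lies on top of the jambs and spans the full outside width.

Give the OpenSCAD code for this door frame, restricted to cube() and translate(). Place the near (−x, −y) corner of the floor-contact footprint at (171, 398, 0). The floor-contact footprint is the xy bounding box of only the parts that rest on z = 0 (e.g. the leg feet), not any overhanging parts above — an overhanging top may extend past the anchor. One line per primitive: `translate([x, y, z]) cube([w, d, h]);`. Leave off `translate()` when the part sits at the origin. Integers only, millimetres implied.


translate([171, 398, 0]) cube([49, 116, 2114]);
translate([935, 398, 0]) cube([49, 116, 2114]);
translate([171, 398, 2114]) cube([813, 116, 48]);


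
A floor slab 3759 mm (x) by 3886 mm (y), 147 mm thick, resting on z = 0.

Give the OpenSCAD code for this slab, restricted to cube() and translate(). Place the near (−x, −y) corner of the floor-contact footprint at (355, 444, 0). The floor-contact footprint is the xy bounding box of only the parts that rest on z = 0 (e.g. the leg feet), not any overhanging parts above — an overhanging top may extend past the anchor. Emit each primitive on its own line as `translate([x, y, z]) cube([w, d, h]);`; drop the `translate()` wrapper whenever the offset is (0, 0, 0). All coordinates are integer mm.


translate([355, 444, 0]) cube([3759, 3886, 147]);


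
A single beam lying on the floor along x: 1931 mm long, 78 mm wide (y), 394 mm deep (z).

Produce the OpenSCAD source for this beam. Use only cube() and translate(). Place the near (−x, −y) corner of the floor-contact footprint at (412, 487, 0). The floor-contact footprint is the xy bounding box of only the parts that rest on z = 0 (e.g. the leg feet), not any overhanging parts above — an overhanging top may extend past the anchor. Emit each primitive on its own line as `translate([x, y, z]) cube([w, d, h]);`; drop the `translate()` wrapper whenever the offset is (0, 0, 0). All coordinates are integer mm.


translate([412, 487, 0]) cube([1931, 78, 394]);


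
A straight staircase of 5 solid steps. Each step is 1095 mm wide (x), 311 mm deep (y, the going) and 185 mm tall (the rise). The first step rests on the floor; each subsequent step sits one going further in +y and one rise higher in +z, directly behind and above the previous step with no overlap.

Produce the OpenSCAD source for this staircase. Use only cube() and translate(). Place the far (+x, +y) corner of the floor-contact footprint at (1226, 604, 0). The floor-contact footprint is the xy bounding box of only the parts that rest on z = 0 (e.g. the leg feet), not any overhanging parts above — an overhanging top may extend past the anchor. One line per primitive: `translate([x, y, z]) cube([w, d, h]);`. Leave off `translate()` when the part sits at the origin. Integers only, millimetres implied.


translate([131, 293, 0]) cube([1095, 311, 185]);
translate([131, 604, 185]) cube([1095, 311, 185]);
translate([131, 915, 370]) cube([1095, 311, 185]);
translate([131, 1226, 555]) cube([1095, 311, 185]);
translate([131, 1537, 740]) cube([1095, 311, 185]);


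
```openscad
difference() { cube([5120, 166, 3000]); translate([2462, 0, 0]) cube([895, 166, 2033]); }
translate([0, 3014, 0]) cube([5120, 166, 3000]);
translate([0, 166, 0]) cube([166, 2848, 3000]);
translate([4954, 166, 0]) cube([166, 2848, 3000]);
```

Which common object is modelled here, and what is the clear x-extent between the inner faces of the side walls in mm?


A single room. The interior width is 4788 mm.

Four walls enclosing a rectangle with a door in the front wall — a room. Outside width 5120 minus two 166 mm walls gives 4788 mm.


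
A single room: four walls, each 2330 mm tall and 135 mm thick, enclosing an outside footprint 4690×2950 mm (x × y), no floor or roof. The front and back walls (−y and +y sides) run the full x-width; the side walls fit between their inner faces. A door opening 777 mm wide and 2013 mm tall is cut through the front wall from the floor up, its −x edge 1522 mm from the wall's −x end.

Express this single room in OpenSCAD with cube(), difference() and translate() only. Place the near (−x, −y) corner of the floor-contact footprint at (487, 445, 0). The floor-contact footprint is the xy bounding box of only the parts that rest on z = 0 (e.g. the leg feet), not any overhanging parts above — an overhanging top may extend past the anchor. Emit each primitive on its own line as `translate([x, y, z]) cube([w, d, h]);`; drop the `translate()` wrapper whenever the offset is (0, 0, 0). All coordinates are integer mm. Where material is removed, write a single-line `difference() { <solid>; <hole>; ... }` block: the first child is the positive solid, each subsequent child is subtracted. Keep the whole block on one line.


difference() { translate([487, 445, 0]) cube([4690, 135, 2330]); translate([2009, 445, 0]) cube([777, 135, 2013]); }
translate([487, 3260, 0]) cube([4690, 135, 2330]);
translate([487, 580, 0]) cube([135, 2680, 2330]);
translate([5042, 580, 0]) cube([135, 2680, 2330]);


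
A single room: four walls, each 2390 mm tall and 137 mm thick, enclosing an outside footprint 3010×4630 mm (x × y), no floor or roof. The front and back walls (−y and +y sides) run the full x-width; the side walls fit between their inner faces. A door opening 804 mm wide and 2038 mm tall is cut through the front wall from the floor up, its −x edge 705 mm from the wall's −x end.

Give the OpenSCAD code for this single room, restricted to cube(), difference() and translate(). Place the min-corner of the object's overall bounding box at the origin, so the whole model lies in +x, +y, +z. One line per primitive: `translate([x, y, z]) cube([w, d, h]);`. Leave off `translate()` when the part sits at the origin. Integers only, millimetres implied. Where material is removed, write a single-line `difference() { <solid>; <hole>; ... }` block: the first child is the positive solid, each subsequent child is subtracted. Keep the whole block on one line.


difference() { cube([3010, 137, 2390]); translate([705, 0, 0]) cube([804, 137, 2038]); }
translate([0, 4493, 0]) cube([3010, 137, 2390]);
translate([0, 137, 0]) cube([137, 4356, 2390]);
translate([2873, 137, 0]) cube([137, 4356, 2390]);


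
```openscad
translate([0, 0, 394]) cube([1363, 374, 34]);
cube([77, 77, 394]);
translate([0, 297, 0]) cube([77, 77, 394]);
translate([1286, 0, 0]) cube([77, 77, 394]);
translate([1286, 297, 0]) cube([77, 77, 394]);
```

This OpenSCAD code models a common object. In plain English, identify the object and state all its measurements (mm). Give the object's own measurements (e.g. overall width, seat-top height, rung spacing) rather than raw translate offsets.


A long wooden bench with a 1363 mm (x) × 374 mm (y) seat, 34 mm thick, its top surface 428 mm above the floor. Four 77 mm square legs at the seat corners, flush with the edges, run from z = 0 to the seat underside.


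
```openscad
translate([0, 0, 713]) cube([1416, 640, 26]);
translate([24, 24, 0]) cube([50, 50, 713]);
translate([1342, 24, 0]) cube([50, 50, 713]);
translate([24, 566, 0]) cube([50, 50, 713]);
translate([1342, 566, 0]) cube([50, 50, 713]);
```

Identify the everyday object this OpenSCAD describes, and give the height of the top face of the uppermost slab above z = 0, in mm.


A table. The table height is 739 mm.

A 1416×640×26 slab sits at z = 713 on four 50 mm square posts — a table. The top surface is at 713 + 26 = 739 mm.


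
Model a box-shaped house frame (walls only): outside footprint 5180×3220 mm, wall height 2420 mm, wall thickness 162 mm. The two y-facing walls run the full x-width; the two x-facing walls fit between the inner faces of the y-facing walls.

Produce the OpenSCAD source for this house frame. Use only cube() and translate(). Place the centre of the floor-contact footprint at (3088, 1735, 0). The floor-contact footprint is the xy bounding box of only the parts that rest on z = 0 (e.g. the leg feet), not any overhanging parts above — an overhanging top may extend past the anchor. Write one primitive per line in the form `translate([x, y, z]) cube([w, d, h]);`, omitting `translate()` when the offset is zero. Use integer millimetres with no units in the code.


translate([498, 125, 0]) cube([5180, 162, 2420]);
translate([498, 3183, 0]) cube([5180, 162, 2420]);
translate([498, 287, 0]) cube([162, 2896, 2420]);
translate([5516, 287, 0]) cube([162, 2896, 2420]);


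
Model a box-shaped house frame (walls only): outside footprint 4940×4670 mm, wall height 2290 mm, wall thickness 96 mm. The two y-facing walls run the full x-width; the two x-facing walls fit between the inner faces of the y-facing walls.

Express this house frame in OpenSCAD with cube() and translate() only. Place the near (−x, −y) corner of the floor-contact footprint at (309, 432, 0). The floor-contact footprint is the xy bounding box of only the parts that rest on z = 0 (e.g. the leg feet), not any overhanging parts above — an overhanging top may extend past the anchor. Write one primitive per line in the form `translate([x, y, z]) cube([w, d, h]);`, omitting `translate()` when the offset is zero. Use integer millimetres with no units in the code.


translate([309, 432, 0]) cube([4940, 96, 2290]);
translate([309, 5006, 0]) cube([4940, 96, 2290]);
translate([309, 528, 0]) cube([96, 4478, 2290]);
translate([5153, 528, 0]) cube([96, 4478, 2290]);
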